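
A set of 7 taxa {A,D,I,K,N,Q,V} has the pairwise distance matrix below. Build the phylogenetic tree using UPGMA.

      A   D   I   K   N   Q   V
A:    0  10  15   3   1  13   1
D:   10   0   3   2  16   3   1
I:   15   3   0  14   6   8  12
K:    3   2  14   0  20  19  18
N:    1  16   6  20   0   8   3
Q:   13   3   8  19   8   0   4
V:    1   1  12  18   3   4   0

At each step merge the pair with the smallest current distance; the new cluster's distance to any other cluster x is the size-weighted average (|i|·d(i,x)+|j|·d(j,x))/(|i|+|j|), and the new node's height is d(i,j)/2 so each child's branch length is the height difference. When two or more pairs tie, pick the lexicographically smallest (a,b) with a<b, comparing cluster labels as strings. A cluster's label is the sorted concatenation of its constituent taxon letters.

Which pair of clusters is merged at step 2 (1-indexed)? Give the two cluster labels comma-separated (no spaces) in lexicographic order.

D,V

step 1: merge (A,N) at d=1; branch lengths A→1/2, N→1/2; new cluster AN
  updated: d(AN,D)=13, d(AN,I)=21/2, d(AN,K)=23/2, d(AN,Q)=21/2, d(AN,V)=2
step 2: merge (D,V) at d=1; branch lengths D→1/2, V→1/2; new cluster DV
  updated: d(AN,DV)=15/2, d(DV,I)=15/2, d(DV,K)=10, d(DV,Q)=7/2
step 3: merge (DV,Q) at d=7/2; branch lengths DV→5/4, Q→7/4; new cluster DQV
  updated: d(AN,DQV)=17/2, d(DQV,I)=23/3, d(DQV,K)=13
step 4: merge (DQV,I) at d=23/3; branch lengths DQV→25/12, I→23/6; new cluster DIQV
  updated: d(AN,DIQV)=9, d(DIQV,K)=53/4
step 5: merge (AN,DIQV) at d=9; branch lengths AN→4, DIQV→2/3; new cluster ADINQV
  updated: d(ADINQV,K)=38/3
step 6: merge (ADINQV,K) at d=38/3; branch lengths ADINQV→11/6, K→19/3; new cluster ADIKNQV
final tree: (((A:1/2,N:1/2):4,(((D:1/2,V:1/2):5/4,Q:7/4):25/12,I:23/6):2/3):11/6,K:19/3)
total length: 95/4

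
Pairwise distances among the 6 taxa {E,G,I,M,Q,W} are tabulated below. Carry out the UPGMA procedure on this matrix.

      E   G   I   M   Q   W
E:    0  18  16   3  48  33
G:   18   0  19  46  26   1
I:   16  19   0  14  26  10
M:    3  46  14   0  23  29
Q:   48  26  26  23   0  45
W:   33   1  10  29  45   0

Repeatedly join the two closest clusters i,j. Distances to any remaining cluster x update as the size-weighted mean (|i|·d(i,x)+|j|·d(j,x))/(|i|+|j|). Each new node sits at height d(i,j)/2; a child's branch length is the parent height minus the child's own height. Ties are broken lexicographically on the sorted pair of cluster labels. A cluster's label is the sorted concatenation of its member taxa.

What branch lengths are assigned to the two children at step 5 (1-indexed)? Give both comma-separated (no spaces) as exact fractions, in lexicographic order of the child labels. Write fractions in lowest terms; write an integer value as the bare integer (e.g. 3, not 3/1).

iteration 1: select G,W (d=1); attach at lengths (1/2, 1/2); label the merged cluster GW
  updated: d(E,GW)=51/2, d(GW,I)=29/2, d(GW,M)=75/2, d(GW,Q)=71/2
iteration 2: select E,M (d=3); attach at lengths (3/2, 3/2); label the merged cluster EM
  updated: d(EM,GW)=63/2, d(EM,I)=15, d(EM,Q)=71/2
iteration 3: select GW,I (d=29/2); attach at lengths (27/4, 29/4); label the merged cluster GIW
  updated: d(EM,GIW)=26, d(GIW,Q)=97/3
iteration 4: select EM,GIW (d=26); attach at lengths (23/2, 23/4); label the merged cluster EGIMW
  updated: d(EGIMW,Q)=168/5
iteration 5: select EGIMW,Q (d=168/5); attach at lengths (19/5, 84/5); label the merged cluster EGIMQW
final tree: (((E:3/2,M:3/2):23/2,((G:1/2,W:1/2):27/4,I:29/4):23/4):19/5,Q:84/5)
total length: 1117/20

19/5,84/5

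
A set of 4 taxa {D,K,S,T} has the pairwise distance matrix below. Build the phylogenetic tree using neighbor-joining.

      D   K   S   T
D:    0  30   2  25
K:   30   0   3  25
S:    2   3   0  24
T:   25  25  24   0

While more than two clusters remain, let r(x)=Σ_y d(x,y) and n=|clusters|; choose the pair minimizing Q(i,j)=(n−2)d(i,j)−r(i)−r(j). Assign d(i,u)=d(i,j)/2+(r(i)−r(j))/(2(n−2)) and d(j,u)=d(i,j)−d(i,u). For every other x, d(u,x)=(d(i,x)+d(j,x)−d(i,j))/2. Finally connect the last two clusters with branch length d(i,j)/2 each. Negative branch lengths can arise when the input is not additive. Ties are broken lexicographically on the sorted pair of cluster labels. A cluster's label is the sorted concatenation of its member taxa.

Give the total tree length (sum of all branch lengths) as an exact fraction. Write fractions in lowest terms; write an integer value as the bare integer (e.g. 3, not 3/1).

1. join D+S (d=2, Q=-82) ⇒ DS; edges |D|=8, |S|=-6
  updated: d(DS,K)=31/2, d(DS,T)=47/2
2. join DS+K (d=31/2, Q=-64) ⇒ DKS; edges |DS|=7, |K|=17/2
  updated: d(DKS,T)=33/2
3. join DKS+T (d=33/2) ⇒ DKST; edges |DKS|=33/4, |T|=33/4
final tree: (((D:8,S:-6):7,K:17/2):33/4,T:33/4)
total length: 34

34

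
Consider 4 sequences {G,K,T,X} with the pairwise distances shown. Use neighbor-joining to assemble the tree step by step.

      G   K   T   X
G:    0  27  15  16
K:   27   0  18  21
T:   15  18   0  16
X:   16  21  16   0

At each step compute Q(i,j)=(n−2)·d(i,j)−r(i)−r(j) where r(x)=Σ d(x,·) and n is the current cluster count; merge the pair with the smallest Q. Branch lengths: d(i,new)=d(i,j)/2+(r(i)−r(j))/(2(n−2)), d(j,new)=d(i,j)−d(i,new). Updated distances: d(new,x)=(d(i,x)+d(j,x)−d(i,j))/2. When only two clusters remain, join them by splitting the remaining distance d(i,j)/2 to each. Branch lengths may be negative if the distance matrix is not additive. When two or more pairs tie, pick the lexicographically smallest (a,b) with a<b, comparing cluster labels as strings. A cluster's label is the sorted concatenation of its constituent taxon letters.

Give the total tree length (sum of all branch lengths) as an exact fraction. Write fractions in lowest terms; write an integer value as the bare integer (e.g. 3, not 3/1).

147/4

step 1: merge (G,X) at d=16, Q=-79; branch lengths G→37/4, X→27/4; new cluster GX
  updated: d(GX,K)=16, d(GX,T)=15/2
step 2: merge (GX,K) at d=16, Q=-83/2; branch lengths GX→11/4, K→53/4; new cluster GKX
  updated: d(GKX,T)=19/4
step 3: merge (GKX,T) at d=19/4; branch lengths GKX→19/8, T→19/8; new cluster GKTX
final tree: (((G:37/4,X:27/4):11/4,K:53/4):19/8,T:19/8)
total length: 147/4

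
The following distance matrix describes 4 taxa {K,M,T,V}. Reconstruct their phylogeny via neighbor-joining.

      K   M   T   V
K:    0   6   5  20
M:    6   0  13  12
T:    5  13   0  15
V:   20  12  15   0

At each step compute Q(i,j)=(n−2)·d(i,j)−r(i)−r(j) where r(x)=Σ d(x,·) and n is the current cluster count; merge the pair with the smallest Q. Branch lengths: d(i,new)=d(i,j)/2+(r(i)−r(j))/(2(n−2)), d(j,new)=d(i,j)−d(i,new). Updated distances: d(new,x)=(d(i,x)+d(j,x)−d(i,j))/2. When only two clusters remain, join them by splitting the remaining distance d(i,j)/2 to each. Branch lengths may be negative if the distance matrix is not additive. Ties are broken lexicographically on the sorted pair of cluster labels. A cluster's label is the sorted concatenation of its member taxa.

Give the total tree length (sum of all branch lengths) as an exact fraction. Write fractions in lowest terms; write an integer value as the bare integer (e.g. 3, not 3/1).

step 1: merge (K,T) at d=5, Q=-54; branch lengths K→2, T→3; new cluster KT
  updated: d(KT,M)=7, d(KT,V)=15
step 2: merge (KT,M) at d=7, Q=-34; branch lengths KT→5, M→2; new cluster KMT
  updated: d(KMT,V)=10
step 3: merge (KMT,V) at d=10; branch lengths KMT→5, V→5; new cluster KMTV
final tree: (((K:2,T:3):5,M:2):5,V:5)
total length: 22

22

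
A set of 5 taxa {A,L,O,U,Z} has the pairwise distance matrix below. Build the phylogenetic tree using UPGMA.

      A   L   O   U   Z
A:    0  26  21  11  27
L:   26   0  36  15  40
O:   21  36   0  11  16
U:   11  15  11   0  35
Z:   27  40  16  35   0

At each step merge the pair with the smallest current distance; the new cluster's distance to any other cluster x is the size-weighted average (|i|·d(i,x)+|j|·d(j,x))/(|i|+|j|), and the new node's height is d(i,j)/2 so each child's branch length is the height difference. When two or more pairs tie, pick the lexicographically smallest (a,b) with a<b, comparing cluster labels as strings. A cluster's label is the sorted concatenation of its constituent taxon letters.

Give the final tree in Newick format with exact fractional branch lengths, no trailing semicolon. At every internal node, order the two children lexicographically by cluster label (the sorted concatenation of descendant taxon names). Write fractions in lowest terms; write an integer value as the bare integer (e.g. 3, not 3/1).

((((A:11/2,U:11/2):5/2,O:8):29/6,L:77/6):23/12,Z:59/4)

step 1: merge (A,U) at d=11; branch lengths A→11/2, U→11/2; new cluster AU
  updated: d(AU,L)=41/2, d(AU,O)=16, d(AU,Z)=31
step 2: merge (AU,O) at d=16; branch lengths AU→5/2, O→8; new cluster AOU
  updated: d(AOU,L)=77/3, d(AOU,Z)=26
step 3: merge (AOU,L) at d=77/3; branch lengths AOU→29/6, L→77/6; new cluster ALOU
  updated: d(ALOU,Z)=59/2
step 4: merge (ALOU,Z) at d=59/2; branch lengths ALOU→23/12, Z→59/4; new cluster ALOUZ
final tree: ((((A:11/2,U:11/2):5/2,O:8):29/6,L:77/6):23/12,Z:59/4)
total length: 335/6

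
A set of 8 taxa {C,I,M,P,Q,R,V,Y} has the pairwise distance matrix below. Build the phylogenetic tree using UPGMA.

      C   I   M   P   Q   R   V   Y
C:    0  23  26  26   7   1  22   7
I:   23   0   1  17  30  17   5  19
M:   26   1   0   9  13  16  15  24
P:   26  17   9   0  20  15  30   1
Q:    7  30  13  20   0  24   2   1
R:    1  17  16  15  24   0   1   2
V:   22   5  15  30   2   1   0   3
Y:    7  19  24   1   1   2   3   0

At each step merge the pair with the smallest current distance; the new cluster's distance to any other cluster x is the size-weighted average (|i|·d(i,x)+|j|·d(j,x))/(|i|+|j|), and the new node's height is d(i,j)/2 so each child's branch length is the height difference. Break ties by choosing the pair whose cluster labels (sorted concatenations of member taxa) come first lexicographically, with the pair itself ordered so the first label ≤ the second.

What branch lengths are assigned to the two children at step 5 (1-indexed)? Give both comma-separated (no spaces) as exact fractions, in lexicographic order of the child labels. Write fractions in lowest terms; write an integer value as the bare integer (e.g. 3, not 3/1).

23/4,23/4

1. join C+R (d=1) ⇒ CR; edges |C|=1/2, |R|=1/2
  updated: d(CR,I)=20, d(CR,M)=21, d(CR,P)=41/2, d(CR,Q)=31/2, d(CR,V)=23/2, d(CR,Y)=9/2
2. join I+M (d=1) ⇒ IM; edges |I|=1/2, |M|=1/2
  updated: d(CR,IM)=41/2, d(IM,P)=13, d(IM,Q)=43/2, d(IM,V)=10, d(IM,Y)=43/2
3. join P+Y (d=1) ⇒ PY; edges |P|=1/2, |Y|=1/2
  updated: d(CR,PY)=25/2, d(IM,PY)=69/4, d(PY,Q)=21/2, d(PY,V)=33/2
4. join Q+V (d=2) ⇒ QV; edges |Q|=1, |V|=1
  updated: d(CR,QV)=27/2, d(IM,QV)=63/4, d(PY,QV)=27/2
5. join CR+PY (d=25/2) ⇒ CPRY; edges |CR|=23/4, |PY|=23/4
  updated: d(CPRY,IM)=151/8, d(CPRY,QV)=27/2
6. join CPRY+QV (d=27/2) ⇒ CPQRVY; edges |CPRY|=1/2, |QV|=23/4
  updated: d(CPQRVY,IM)=107/6
7. join CPQRVY+IM (d=107/6) ⇒ CIMPQRVY; edges |CPQRVY|=13/6, |IM|=101/12
final tree: ((((C:1/2,R:1/2):23/4,(P:1/2,Y:1/2):23/4):1/2,(Q:1,V:1):23/4):13/6,(I:1/2,M:1/2):101/12)
total length: 100/3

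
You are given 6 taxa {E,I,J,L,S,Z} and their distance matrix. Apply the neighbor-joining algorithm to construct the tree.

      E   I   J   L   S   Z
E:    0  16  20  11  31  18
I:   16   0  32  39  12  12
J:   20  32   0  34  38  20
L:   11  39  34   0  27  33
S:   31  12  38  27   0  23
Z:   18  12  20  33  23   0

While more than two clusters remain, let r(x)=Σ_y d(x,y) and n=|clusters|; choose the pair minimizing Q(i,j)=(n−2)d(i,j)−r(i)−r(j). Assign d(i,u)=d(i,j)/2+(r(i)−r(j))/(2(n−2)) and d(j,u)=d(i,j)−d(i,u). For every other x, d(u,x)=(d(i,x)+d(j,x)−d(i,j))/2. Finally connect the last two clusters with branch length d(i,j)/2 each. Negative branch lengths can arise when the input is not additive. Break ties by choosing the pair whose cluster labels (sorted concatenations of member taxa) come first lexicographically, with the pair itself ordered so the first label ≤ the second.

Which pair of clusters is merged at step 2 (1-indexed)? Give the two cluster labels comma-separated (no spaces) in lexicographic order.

iteration 1: select E,L (d=11, Q=-196); attach at lengths (-1/2, 23/2); label the merged cluster EL
  updated: d(EL,I)=22, d(EL,J)=43/2, d(EL,S)=47/2, d(EL,Z)=20
iteration 2: select I,S (d=12, Q=-277/2); attach at lengths (35/12, 109/12); label the merged cluster IS
  updated: d(EL,IS)=67/4, d(IS,J)=29, d(IS,Z)=23/2
iteration 3: select EL,J (d=43/2, Q=-343/4); attach at lengths (123/16, 221/16); label the merged cluster EJL
  updated: d(EJL,IS)=97/8, d(EJL,Z)=37/4
iteration 4: select EJL,IS (d=97/8, Q=-263/8); attach at lengths (79/16, 115/16); label the merged cluster EIJLS
  updated: d(EIJLS,Z)=69/16
iteration 5: select EIJLS,Z (d=69/16); attach at lengths (69/32, 69/32); label the merged cluster EIJLSZ
final tree: ((((E:-1/2,L:23/2):123/16,J:221/16):79/16,(I:35/12,S:109/12):115/16):69/32,Z:69/32)
total length: 975/16

I,S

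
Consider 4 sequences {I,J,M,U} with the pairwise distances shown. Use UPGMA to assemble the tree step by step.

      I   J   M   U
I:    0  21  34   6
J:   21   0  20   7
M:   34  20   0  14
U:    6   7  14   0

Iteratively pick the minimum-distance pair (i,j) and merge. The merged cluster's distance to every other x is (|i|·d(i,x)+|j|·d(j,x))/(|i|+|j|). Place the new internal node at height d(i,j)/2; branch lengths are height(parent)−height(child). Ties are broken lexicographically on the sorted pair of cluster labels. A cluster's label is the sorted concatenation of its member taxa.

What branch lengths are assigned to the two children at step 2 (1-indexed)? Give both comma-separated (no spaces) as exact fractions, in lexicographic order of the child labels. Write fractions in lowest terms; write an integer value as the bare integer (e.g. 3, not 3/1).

step 1: merge (I,U) at d=6; branch lengths I→3, U→3; new cluster IU
  updated: d(IU,J)=14, d(IU,M)=24
step 2: merge (IU,J) at d=14; branch lengths IU→4, J→7; new cluster IJU
  updated: d(IJU,M)=68/3
step 3: merge (IJU,M) at d=68/3; branch lengths IJU→13/3, M→34/3; new cluster IJMU
final tree: (((I:3,U:3):4,J:7):13/3,M:34/3)
total length: 98/3

4,7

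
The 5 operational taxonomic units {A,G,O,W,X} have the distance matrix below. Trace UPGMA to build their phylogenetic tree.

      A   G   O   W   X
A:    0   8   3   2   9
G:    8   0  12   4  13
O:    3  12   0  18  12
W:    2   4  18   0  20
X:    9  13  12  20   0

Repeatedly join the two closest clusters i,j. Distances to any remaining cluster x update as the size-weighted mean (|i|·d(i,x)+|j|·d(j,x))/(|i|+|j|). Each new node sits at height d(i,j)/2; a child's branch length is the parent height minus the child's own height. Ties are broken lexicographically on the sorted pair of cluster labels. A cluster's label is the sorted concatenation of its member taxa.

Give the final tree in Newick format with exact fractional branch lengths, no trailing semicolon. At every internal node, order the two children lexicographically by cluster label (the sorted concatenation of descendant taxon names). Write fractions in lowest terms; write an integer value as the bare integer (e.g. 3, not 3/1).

((((A:1,W:1):2,G:3):5/2,O:11/2):5/4,X:27/4)

iteration 1: select A,W (d=2); attach at lengths (1, 1); label the merged cluster AW
  updated: d(AW,G)=6, d(AW,O)=21/2, d(AW,X)=29/2
iteration 2: select AW,G (d=6); attach at lengths (2, 3); label the merged cluster AGW
  updated: d(AGW,O)=11, d(AGW,X)=14
iteration 3: select AGW,O (d=11); attach at lengths (5/2, 11/2); label the merged cluster AGOW
  updated: d(AGOW,X)=27/2
iteration 4: select AGOW,X (d=27/2); attach at lengths (5/4, 27/4); label the merged cluster AGOWX
final tree: ((((A:1,W:1):2,G:3):5/2,O:11/2):5/4,X:27/4)
total length: 23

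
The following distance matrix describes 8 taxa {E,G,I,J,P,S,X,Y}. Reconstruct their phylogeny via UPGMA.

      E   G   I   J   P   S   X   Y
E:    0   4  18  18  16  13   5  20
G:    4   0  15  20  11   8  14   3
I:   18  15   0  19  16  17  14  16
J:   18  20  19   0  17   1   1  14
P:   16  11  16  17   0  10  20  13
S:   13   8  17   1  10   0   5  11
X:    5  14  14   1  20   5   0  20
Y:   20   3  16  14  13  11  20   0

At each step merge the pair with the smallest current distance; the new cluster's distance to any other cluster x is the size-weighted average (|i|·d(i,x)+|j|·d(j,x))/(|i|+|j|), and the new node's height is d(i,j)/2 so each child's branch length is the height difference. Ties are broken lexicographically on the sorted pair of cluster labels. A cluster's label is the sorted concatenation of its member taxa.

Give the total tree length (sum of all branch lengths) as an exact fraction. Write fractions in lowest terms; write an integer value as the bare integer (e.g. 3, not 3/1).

1. join J+S (d=1) ⇒ JS; edges |J|=1/2, |S|=1/2
  updated: d(E,JS)=31/2, d(G,JS)=14, d(I,JS)=18, d(JS,P)=27/2, d(JS,X)=3, d(JS,Y)=25/2
2. join G+Y (d=3) ⇒ GY; edges |G|=3/2, |Y|=3/2
  updated: d(E,GY)=12, d(GY,I)=31/2, d(GY,JS)=53/4, d(GY,P)=12, d(GY,X)=17
3. join JS+X (d=3) ⇒ JSX; edges |JS|=1, |X|=3/2
  updated: d(E,JSX)=12, d(GY,JSX)=29/2, d(I,JSX)=50/3, d(JSX,P)=47/3
4. join E+GY (d=12) ⇒ EGY; edges |E|=6, |GY|=9/2
  updated: d(EGY,I)=49/3, d(EGY,JSX)=41/3, d(EGY,P)=40/3
5. join EGY+P (d=40/3) ⇒ EGPY; edges |EGY|=2/3, |P|=20/3
  updated: d(EGPY,I)=65/4, d(EGPY,JSX)=85/6
6. join EGPY+JSX (d=85/6) ⇒ EGJPSXY; edges |EGPY|=5/12, |JSX|=67/12
  updated: d(EGJPSXY,I)=115/7
7. join EGJPSXY+I (d=115/7) ⇒ EGIJPSXY; edges |EGJPSXY|=95/84, |I|=115/14
final tree: ((((E:6,(G:3/2,Y:3/2):9/2):2/3,P:20/3):5/12,((J:1/2,S:1/2):1,X:3/2):67/12):95/84,I:115/14)
total length: 1111/28

1111/28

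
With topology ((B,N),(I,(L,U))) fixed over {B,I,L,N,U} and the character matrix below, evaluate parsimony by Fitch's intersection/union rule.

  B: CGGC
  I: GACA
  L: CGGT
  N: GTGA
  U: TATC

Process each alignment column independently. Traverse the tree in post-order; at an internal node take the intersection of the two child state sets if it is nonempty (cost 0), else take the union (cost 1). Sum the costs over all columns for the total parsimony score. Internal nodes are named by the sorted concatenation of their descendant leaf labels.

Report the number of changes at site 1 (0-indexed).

site 0, node BN: B={C} ∪ N={G} → {C,G} (+1)
site 0, node LU: L={C} ∪ U={T} → {C,T} (+1)
site 0, node ILU: I={G} ∪ LU={C,T} → {C,G,T} (+1)
site 0, node BILNU: BN={C,G} ∩ ILU={C,G,T} → {C,G} (+0)
site 1, node BN: B={G} ∪ N={T} → {G,T} (+1)
site 1, node LU: L={G} ∪ U={A} → {A,G} (+1)
site 1, node ILU: I={A} ∩ LU={A,G} → {A} (+0)
site 1, node BILNU: BN={G,T} ∪ ILU={A} → {A,G,T} (+1)
site 2, node BN: B={G} ∩ N={G} → {G} (+0)
site 2, node LU: L={G} ∪ U={T} → {G,T} (+1)
site 2, node ILU: I={C} ∪ LU={G,T} → {C,G,T} (+1)
site 2, node BILNU: BN={G} ∩ ILU={C,G,T} → {G} (+0)
site 3, node BN: B={C} ∪ N={A} → {A,C} (+1)
site 3, node LU: L={T} ∪ U={C} → {C,T} (+1)
site 3, node ILU: I={A} ∪ LU={C,T} → {A,C,T} (+1)
site 3, node BILNU: BN={A,C} ∩ ILU={A,C,T} → {A,C} (+0)
per-site changes: [3, 3, 2, 3]; total = 11

3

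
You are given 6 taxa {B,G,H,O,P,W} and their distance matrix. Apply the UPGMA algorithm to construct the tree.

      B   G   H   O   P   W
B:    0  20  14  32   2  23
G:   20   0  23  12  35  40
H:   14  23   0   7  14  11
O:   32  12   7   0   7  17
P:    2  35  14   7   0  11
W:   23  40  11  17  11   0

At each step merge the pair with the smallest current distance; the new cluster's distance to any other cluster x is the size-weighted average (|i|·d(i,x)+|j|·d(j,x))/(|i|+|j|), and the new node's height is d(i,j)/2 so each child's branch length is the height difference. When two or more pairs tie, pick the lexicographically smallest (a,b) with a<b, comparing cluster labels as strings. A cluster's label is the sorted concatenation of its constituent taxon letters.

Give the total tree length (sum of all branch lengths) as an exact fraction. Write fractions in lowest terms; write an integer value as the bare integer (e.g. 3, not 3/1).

551/12

step 1: merge (B,P) at d=2; branch lengths B→1, P→1; new cluster BP
  updated: d(BP,G)=55/2, d(BP,H)=14, d(BP,O)=39/2, d(BP,W)=17
step 2: merge (H,O) at d=7; branch lengths H→7/2, O→7/2; new cluster HO
  updated: d(BP,HO)=67/4, d(G,HO)=35/2, d(HO,W)=14
step 3: merge (HO,W) at d=14; branch lengths HO→7/2, W→7; new cluster HOW
  updated: d(BP,HOW)=101/6, d(G,HOW)=25
step 4: merge (BP,HOW) at d=101/6; branch lengths BP→89/12, HOW→17/12; new cluster BHOPW
  updated: d(BHOPW,G)=26
step 5: merge (BHOPW,G) at d=26; branch lengths BHOPW→55/12, G→13; new cluster BGHOPW
final tree: (((B:1,P:1):89/12,((H:7/2,O:7/2):7/2,W:7):17/12):55/12,G:13)
total length: 551/12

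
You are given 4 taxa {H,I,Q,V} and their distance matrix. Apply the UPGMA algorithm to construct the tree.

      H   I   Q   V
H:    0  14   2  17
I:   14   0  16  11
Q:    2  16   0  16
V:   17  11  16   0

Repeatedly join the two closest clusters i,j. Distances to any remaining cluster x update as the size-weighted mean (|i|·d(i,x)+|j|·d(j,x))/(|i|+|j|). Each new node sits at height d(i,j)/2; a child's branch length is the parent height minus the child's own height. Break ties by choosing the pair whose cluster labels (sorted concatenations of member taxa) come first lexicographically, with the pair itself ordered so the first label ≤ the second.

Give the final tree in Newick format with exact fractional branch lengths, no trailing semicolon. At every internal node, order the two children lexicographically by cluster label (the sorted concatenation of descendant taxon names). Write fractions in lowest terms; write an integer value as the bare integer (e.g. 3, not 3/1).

((H:1,Q:1):55/8,(I:11/2,V:11/2):19/8)

iteration 1: select H,Q (d=2); attach at lengths (1, 1); label the merged cluster HQ
  updated: d(HQ,I)=15, d(HQ,V)=33/2
iteration 2: select I,V (d=11); attach at lengths (11/2, 11/2); label the merged cluster IV
  updated: d(HQ,IV)=63/4
iteration 3: select HQ,IV (d=63/4); attach at lengths (55/8, 19/8); label the merged cluster HIQV
final tree: ((H:1,Q:1):55/8,(I:11/2,V:11/2):19/8)
total length: 89/4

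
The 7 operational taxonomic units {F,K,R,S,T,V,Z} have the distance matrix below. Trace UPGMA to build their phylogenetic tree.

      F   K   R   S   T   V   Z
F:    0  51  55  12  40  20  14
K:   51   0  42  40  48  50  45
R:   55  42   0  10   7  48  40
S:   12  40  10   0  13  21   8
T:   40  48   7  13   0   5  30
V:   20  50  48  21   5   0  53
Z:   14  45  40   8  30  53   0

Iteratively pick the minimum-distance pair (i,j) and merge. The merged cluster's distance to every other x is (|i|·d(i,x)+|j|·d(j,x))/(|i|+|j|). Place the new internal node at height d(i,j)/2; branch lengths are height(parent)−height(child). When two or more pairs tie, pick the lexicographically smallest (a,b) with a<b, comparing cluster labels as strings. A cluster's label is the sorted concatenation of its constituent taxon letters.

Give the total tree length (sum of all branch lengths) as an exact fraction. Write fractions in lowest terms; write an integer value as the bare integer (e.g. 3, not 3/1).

1061/12

iteration 1: select T,V (d=5); attach at lengths (5/2, 5/2); label the merged cluster TV
  updated: d(F,TV)=30, d(K,TV)=49, d(R,TV)=55/2, d(S,TV)=17, d(TV,Z)=83/2
iteration 2: select S,Z (d=8); attach at lengths (4, 4); label the merged cluster SZ
  updated: d(F,SZ)=13, d(K,SZ)=85/2, d(R,SZ)=25, d(SZ,TV)=117/4
iteration 3: select F,SZ (d=13); attach at lengths (13/2, 5/2); label the merged cluster FSZ
  updated: d(FSZ,K)=136/3, d(FSZ,R)=35, d(FSZ,TV)=59/2
iteration 4: select R,TV (d=55/2); attach at lengths (55/4, 45/4); label the merged cluster RTV
  updated: d(FSZ,RTV)=94/3, d(K,RTV)=140/3
iteration 5: select FSZ,RTV (d=94/3); attach at lengths (55/6, 23/12); label the merged cluster FRSTVZ
  updated: d(FRSTVZ,K)=46
iteration 6: select FRSTVZ,K (d=46); attach at lengths (22/3, 23); label the merged cluster FKRSTVZ
final tree: (((F:13/2,(S:4,Z:4):5/2):55/6,(R:55/4,(T:5/2,V:5/2):45/4):23/12):22/3,K:23)
total length: 1061/12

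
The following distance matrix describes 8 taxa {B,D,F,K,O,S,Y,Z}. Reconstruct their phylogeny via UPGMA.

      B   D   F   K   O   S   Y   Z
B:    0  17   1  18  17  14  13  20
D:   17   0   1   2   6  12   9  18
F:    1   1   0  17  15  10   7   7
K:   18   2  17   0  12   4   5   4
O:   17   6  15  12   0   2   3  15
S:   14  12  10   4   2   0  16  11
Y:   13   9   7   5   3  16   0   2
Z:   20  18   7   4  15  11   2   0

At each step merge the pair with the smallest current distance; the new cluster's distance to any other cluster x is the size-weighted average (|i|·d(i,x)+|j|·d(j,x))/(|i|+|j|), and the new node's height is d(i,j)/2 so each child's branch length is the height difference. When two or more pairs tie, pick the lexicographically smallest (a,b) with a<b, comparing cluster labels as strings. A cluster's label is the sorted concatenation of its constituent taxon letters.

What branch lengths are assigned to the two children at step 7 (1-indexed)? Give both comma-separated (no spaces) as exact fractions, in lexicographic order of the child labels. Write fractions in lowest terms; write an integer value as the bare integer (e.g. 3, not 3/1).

1. join B+F (d=1) ⇒ BF; edges |B|=1/2, |F|=1/2
  updated: d(BF,D)=9, d(BF,K)=35/2, d(BF,O)=16, d(BF,S)=12, d(BF,Y)=10, d(BF,Z)=27/2
2. join D+K (d=2) ⇒ DK; edges |D|=1, |K|=1
  updated: d(BF,DK)=53/4, d(DK,O)=9, d(DK,S)=8, d(DK,Y)=7, d(DK,Z)=11
3. join O+S (d=2) ⇒ OS; edges |O|=1, |S|=1
  updated: d(BF,OS)=14, d(DK,OS)=17/2, d(OS,Y)=19/2, d(OS,Z)=13
4. join Y+Z (d=2) ⇒ YZ; edges |Y|=1, |Z|=1
  updated: d(BF,YZ)=47/4, d(DK,YZ)=9, d(OS,YZ)=45/4
5. join DK+OS (d=17/2) ⇒ DKOS; edges |DK|=13/4, |OS|=13/4
  updated: d(BF,DKOS)=109/8, d(DKOS,YZ)=81/8
6. join DKOS+YZ (d=81/8) ⇒ DKOSYZ; edges |DKOS|=13/16, |YZ|=65/16
  updated: d(BF,DKOSYZ)=13
7. join BF+DKOSYZ (d=13) ⇒ BDFKOSYZ; edges |BF|=6, |DKOSYZ|=23/16
final tree: ((B:1/2,F:1/2):6,(((D:1,K:1):13/4,(O:1,S:1):13/4):13/16,(Y:1,Z:1):65/16):23/16)
total length: 413/16

6,23/16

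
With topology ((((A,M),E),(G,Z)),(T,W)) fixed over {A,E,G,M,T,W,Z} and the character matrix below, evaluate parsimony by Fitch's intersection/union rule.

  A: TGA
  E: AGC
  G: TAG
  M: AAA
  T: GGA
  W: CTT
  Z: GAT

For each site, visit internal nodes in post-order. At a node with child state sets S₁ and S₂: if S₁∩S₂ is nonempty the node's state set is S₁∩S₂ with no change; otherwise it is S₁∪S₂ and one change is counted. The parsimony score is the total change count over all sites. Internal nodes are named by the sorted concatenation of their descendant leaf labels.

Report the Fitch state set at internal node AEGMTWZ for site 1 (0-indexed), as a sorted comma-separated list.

G

AM@0: {T} ∪ {A} = {A,T} (union, +1)
AEM@0: {A,T} ∩ {A} = {A} (intersection, +0)
GZ@0: {T} ∪ {G} = {G,T} (union, +1)
AEGMZ@0: {A} ∪ {G,T} = {A,G,T} (union, +1)
TW@0: {G} ∪ {C} = {C,G} (union, +1)
AEGMTWZ@0: {A,G,T} ∩ {C,G} = {G} (intersection, +0)
AM@1: {G} ∪ {A} = {A,G} (union, +1)
AEM@1: {A,G} ∩ {G} = {G} (intersection, +0)
GZ@1: {A} ∩ {A} = {A} (intersection, +0)
AEGMZ@1: {G} ∪ {A} = {A,G} (union, +1)
TW@1: {G} ∪ {T} = {G,T} (union, +1)
AEGMTWZ@1: {A,G} ∩ {G,T} = {G} (intersection, +0)
AM@2: {A} ∩ {A} = {A} (intersection, +0)
AEM@2: {A} ∪ {C} = {A,C} (union, +1)
GZ@2: {G} ∪ {T} = {G,T} (union, +1)
AEGMZ@2: {A,C} ∪ {G,T} = {A,C,G,T} (union, +1)
TW@2: {A} ∪ {T} = {A,T} (union, +1)
AEGMTWZ@2: {A,C,G,T} ∩ {A,T} = {A,T} (intersection, +0)
per-site changes: [4, 3, 4]; total = 11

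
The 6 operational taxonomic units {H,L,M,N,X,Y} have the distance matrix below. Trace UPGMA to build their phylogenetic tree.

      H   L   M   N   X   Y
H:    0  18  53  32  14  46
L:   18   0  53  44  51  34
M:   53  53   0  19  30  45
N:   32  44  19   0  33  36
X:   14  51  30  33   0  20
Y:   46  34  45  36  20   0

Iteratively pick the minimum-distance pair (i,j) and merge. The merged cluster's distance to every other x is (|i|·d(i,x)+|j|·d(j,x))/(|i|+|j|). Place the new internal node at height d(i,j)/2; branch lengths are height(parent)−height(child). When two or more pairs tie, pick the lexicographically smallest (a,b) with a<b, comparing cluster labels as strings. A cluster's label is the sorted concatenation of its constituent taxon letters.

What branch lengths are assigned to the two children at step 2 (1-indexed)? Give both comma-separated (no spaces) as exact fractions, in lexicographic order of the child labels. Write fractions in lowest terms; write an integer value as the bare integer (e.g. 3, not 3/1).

1. join H+X (d=14) ⇒ HX; edges |H|=7, |X|=7
  updated: d(HX,L)=69/2, d(HX,M)=83/2, d(HX,N)=65/2, d(HX,Y)=33
2. join M+N (d=19) ⇒ MN; edges |M|=19/2, |N|=19/2
  updated: d(HX,MN)=37, d(L,MN)=97/2, d(MN,Y)=81/2
3. join HX+Y (d=33) ⇒ HXY; edges |HX|=19/2, |Y|=33/2
  updated: d(HXY,L)=103/3, d(HXY,MN)=229/6
4. join HXY+L (d=103/3) ⇒ HLXY; edges |HXY|=2/3, |L|=103/6
  updated: d(HLXY,MN)=163/4
5. join HLXY+MN (d=163/4) ⇒ HLMNXY; edges |HLXY|=77/24, |MN|=87/8
final tree: ((((H:7,X:7):19/2,Y:33/2):2/3,L:103/6):77/24,(M:19/2,N:19/2):87/8)
total length: 1091/12

19/2,19/2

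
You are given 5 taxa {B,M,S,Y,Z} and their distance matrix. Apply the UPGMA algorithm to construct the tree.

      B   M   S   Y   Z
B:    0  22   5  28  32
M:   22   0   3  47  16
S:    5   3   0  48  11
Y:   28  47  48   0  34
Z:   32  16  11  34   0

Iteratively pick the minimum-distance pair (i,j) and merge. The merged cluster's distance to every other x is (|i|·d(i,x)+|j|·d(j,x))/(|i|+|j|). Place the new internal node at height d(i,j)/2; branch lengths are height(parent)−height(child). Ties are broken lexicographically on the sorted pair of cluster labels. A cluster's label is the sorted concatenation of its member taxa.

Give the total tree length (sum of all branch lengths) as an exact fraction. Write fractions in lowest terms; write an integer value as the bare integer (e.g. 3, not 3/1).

172/3

step 1: merge (M,S) at d=3; branch lengths M→3/2, S→3/2; new cluster MS
  updated: d(B,MS)=27/2, d(MS,Y)=95/2, d(MS,Z)=27/2
step 2: merge (B,MS) at d=27/2; branch lengths B→27/4, MS→21/4; new cluster BMS
  updated: d(BMS,Y)=41, d(BMS,Z)=59/3
step 3: merge (BMS,Z) at d=59/3; branch lengths BMS→37/12, Z→59/6; new cluster BMSZ
  updated: d(BMSZ,Y)=157/4
step 4: merge (BMSZ,Y) at d=157/4; branch lengths BMSZ→235/24, Y→157/8; new cluster BMSYZ
final tree: (((B:27/4,(M:3/2,S:3/2):21/4):37/12,Z:59/6):235/24,Y:157/8)
total length: 172/3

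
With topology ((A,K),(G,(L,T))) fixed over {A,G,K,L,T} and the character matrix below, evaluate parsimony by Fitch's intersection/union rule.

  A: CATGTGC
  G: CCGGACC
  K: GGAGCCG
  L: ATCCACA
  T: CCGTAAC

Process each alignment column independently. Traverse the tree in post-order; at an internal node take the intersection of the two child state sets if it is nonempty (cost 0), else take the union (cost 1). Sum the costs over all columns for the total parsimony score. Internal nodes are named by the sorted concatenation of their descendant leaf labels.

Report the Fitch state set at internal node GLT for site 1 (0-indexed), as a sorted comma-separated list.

site 0, node AK: A={C} ∪ K={G} → {C,G} (+1)
site 0, node LT: L={A} ∪ T={C} → {A,C} (+1)
site 0, node GLT: G={C} ∩ LT={A,C} → {C} (+0)
site 0, node AGKLT: AK={C,G} ∩ GLT={C} → {C} (+0)
site 1, node AK: A={A} ∪ K={G} → {A,G} (+1)
site 1, node LT: L={T} ∪ T={C} → {C,T} (+1)
site 1, node GLT: G={C} ∩ LT={C,T} → {C} (+0)
site 1, node AGKLT: AK={A,G} ∪ GLT={C} → {A,C,G} (+1)
site 2, node AK: A={T} ∪ K={A} → {A,T} (+1)
site 2, node LT: L={C} ∪ T={G} → {C,G} (+1)
site 2, node GLT: G={G} ∩ LT={C,G} → {G} (+0)
site 2, node AGKLT: AK={A,T} ∪ GLT={G} → {A,G,T} (+1)
site 3, node AK: A={G} ∩ K={G} → {G} (+0)
site 3, node LT: L={C} ∪ T={T} → {C,T} (+1)
site 3, node GLT: G={G} ∪ LT={C,T} → {C,G,T} (+1)
site 3, node AGKLT: AK={G} ∩ GLT={C,G,T} → {G} (+0)
site 4, node AK: A={T} ∪ K={C} → {C,T} (+1)
site 4, node LT: L={A} ∩ T={A} → {A} (+0)
site 4, node GLT: G={A} ∩ LT={A} → {A} (+0)
site 4, node AGKLT: AK={C,T} ∪ GLT={A} → {A,C,T} (+1)
site 5, node AK: A={G} ∪ K={C} → {C,G} (+1)
site 5, node LT: L={C} ∪ T={A} → {A,C} (+1)
site 5, node GLT: G={C} ∩ LT={A,C} → {C} (+0)
site 5, node AGKLT: AK={C,G} ∩ GLT={C} → {C} (+0)
site 6, node AK: A={C} ∪ K={G} → {C,G} (+1)
site 6, node LT: L={A} ∪ T={C} → {A,C} (+1)
site 6, node GLT: G={C} ∩ LT={A,C} → {C} (+0)
site 6, node AGKLT: AK={C,G} ∩ GLT={C} → {C} (+0)
per-site changes: [2, 3, 3, 2, 2, 2, 2]; total = 16

C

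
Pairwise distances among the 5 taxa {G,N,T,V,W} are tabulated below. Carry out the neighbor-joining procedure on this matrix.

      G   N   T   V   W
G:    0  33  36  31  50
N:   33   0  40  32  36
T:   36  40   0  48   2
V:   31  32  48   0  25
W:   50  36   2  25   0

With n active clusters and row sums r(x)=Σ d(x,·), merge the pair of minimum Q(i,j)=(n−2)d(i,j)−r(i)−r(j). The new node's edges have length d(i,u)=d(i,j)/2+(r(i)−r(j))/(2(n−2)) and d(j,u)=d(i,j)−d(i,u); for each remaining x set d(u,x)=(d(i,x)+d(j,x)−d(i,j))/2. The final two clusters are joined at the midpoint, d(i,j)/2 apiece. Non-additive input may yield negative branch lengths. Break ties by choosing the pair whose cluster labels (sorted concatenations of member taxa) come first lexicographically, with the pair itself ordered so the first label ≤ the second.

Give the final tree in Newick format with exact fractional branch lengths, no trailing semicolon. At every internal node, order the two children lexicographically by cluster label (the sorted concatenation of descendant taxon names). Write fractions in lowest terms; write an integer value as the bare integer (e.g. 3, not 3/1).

(((G:139/8,V:109/8):13/8,N:123/8):173/16,(T:19/6,W:-7/6):173/16)

iteration 1: select T,W (d=2, Q=-233); attach at lengths (19/6, -7/6); label the merged cluster TW
  updated: d(G,TW)=42, d(N,TW)=37, d(TW,V)=71/2
iteration 2: select G,V (d=31, Q=-285/2); attach at lengths (139/8, 109/8); label the merged cluster GV
  updated: d(GV,N)=17, d(GV,TW)=93/4
iteration 3: select GV,N (d=17, Q=-309/4); attach at lengths (13/8, 123/8); label the merged cluster GNV
  updated: d(GNV,TW)=173/8
iteration 4: select GNV,TW (d=173/8); attach at lengths (173/16, 173/16); label the merged cluster GNTVW
final tree: (((G:139/8,V:109/8):13/8,N:123/8):173/16,(T:19/6,W:-7/6):173/16)
total length: 573/8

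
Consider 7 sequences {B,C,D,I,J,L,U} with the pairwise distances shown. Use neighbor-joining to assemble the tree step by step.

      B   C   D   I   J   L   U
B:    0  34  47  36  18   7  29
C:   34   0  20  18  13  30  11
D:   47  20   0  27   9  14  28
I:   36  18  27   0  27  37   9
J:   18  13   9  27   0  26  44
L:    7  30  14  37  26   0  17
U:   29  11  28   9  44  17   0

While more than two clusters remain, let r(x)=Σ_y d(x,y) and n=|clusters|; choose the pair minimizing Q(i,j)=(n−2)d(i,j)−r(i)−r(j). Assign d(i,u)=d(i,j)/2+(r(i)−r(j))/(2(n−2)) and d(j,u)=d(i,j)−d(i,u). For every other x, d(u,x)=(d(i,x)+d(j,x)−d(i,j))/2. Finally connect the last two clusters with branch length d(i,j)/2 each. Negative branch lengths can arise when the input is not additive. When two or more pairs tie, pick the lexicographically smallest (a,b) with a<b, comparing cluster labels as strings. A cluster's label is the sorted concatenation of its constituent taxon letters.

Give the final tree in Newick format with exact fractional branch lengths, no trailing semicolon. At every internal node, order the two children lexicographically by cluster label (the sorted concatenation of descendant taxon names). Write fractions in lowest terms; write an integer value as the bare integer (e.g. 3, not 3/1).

((((B:15/2,L:-1/2):209/16,(C:21/8,(I:77/16,U:67/16):59/8):113/16):83/16,D:13/2):5/4,J:5/4)

iteration 1: select B,L (d=7, Q=-267); attach at lengths (15/2, -1/2); label the merged cluster BL
  updated: d(BL,C)=57/2, d(BL,D)=27, d(BL,I)=33, d(BL,J)=37/2, d(BL,U)=39/2
iteration 2: select I,U (d=9, Q=-379/2); attach at lengths (77/16, 67/16); label the merged cluster IU
  updated: d(BL,IU)=87/4, d(C,IU)=10, d(D,IU)=23, d(IU,J)=31
iteration 3: select C,IU (d=10, Q=-509/4); attach at lengths (21/8, 59/8); label the merged cluster CIU
  updated: d(BL,CIU)=161/8, d(CIU,D)=33/2, d(CIU,J)=17
iteration 4: select BL,CIU (d=161/8, Q=-79); attach at lengths (209/16, 113/16); label the merged cluster BCILU
  updated: d(BCILU,D)=187/16, d(BCILU,J)=123/16
iteration 5: select BCILU,D (d=187/16, Q=-227/8); attach at lengths (83/16, 13/2); label the merged cluster BCDILU
  updated: d(BCDILU,J)=5/2
iteration 6: select BCDILU,J (d=5/2); attach at lengths (5/4, 5/4); label the merged cluster BCDIJLU
final tree: ((((B:15/2,L:-1/2):209/16,(C:21/8,(I:77/16,U:67/16):59/8):113/16):83/16,D:13/2):5/4,J:5/4)
total length: 965/16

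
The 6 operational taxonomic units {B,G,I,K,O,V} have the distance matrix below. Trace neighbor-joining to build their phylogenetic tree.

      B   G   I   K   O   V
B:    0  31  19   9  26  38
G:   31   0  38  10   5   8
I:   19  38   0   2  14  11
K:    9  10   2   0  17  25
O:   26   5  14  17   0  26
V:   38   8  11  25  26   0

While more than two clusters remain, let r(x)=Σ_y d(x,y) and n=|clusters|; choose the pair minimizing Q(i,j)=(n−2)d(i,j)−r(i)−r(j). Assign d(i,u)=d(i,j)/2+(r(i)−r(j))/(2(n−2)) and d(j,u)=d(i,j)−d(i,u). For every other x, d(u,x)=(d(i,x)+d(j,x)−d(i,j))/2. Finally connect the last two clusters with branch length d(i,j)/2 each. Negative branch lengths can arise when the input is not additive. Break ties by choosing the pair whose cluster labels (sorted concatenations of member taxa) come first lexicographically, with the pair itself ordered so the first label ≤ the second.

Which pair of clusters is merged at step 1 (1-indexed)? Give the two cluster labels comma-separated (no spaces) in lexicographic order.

1. join G+V (d=8, Q=-168) ⇒ GV; edges |G|=2, |V|=6
  updated: d(B,GV)=61/2, d(GV,I)=41/2, d(GV,K)=27/2, d(GV,O)=23/2
2. join GV+O (d=23/2, Q=-110) ⇒ GOV; edges |GV|=7, |O|=9/2
  updated: d(B,GOV)=45/2, d(GOV,I)=23/2, d(GOV,K)=19/2
3. join B+K (d=9, Q=-53) ⇒ BK; edges |B|=12, |K|=-3
  updated: d(BK,GOV)=23/2, d(BK,I)=6
4. join BK+GOV (d=23/2, Q=-29) ⇒ BGKOV; edges |BK|=3, |GOV|=17/2
  updated: d(BGKOV,I)=3
5. join BGKOV+I (d=3) ⇒ BGIKOV; edges |BGKOV|=3/2, |I|=3/2
final tree: (((B:12,K:-3):3,((G:2,V:6):7,O:9/2):17/2):3/2,I:3/2)
total length: 43

G,V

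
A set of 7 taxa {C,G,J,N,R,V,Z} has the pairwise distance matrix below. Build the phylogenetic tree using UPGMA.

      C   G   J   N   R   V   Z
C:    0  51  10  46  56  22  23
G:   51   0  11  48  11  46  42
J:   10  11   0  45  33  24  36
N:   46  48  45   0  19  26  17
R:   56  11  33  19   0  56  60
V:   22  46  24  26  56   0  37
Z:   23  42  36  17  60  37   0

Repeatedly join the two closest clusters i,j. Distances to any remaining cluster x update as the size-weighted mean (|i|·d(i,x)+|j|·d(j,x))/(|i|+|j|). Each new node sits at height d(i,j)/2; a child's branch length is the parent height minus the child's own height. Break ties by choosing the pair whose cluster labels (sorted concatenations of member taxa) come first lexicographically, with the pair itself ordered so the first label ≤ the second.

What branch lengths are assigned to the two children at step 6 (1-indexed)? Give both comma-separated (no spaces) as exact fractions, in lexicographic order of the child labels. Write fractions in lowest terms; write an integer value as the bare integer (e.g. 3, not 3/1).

67/20,78/5

1. join C+J (d=10) ⇒ CJ; edges |C|=5, |J|=5
  updated: d(CJ,G)=31, d(CJ,N)=91/2, d(CJ,R)=89/2, d(CJ,V)=23, d(CJ,Z)=59/2
2. join G+R (d=11) ⇒ GR; edges |G|=11/2, |R|=11/2
  updated: d(CJ,GR)=151/4, d(GR,N)=67/2, d(GR,V)=51, d(GR,Z)=51
3. join N+Z (d=17) ⇒ NZ; edges |N|=17/2, |Z|=17/2
  updated: d(CJ,NZ)=75/2, d(GR,NZ)=169/4, d(NZ,V)=63/2
4. join CJ+V (d=23) ⇒ CJV; edges |CJ|=13/2, |V|=23/2
  updated: d(CJV,GR)=253/6, d(CJV,NZ)=71/2
5. join CJV+NZ (d=71/2) ⇒ CJNVZ; edges |CJV|=25/4, |NZ|=37/4
  updated: d(CJNVZ,GR)=211/5
6. join CJNVZ+GR (d=211/5) ⇒ CGJNRVZ; edges |CJNVZ|=67/20, |GR|=78/5
final tree: ((((C:5,J:5):13/2,V:23/2):25/4,(N:17/2,Z:17/2):37/4):67/20,(G:11/2,R:11/2):78/5)
total length: 1809/20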